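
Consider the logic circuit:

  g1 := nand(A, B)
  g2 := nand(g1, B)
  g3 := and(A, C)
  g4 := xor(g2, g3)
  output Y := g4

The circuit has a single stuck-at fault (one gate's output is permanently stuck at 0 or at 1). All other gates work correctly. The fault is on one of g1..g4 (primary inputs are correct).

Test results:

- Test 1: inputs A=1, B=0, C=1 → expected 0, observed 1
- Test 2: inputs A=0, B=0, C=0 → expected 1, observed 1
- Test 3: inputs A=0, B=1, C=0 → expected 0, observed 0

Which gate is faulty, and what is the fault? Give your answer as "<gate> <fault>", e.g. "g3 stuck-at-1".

g3 stuck-at-0

Fault-free values for test 1 (A=1, B=0, C=1): g1=1, g2=1, g3=1, g4=0, giving Y=0. Observed 1.
Test 1: faults giving observed 1 are {g2 stuck-at-0, g3 stuck-at-0, g4 stuck-at-1}.
Test 2 (A=0, B=0, C=0): fault-free g1=1, g2=1, g3=0, g4=1 → 1; observed 1. Eliminates g2 stuck-at-0.
Test 3 (A=0, B=1, C=0): fault-free g1=1, g2=0, g3=0, g4=0 → 0; observed 0. Eliminates g4 stuck-at-1.
Only g3 stuck-at-0 is consistent with every test.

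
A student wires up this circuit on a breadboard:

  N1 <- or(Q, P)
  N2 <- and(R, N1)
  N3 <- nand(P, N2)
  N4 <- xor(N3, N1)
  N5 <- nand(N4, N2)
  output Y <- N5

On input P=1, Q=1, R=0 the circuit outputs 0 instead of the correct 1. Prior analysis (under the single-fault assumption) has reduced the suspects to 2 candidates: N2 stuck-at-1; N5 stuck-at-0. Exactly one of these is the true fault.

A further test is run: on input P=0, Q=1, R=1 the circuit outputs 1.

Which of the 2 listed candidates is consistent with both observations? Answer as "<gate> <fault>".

N2 stuck-at-1

Evaluate each candidate on input P=0, Q=1, R=1:
  N2 stuck-at-1: N1=1, N2=1 [stuck-at-1], N3=1, N4=0, N5=1 → 1 — matches
  N5 stuck-at-0: N1=1, N2=1, N3=1, N4=0, N5=0 [stuck-at-0] → 0 — eliminated
Only N2 stuck-at-1 reproduces the observed 1.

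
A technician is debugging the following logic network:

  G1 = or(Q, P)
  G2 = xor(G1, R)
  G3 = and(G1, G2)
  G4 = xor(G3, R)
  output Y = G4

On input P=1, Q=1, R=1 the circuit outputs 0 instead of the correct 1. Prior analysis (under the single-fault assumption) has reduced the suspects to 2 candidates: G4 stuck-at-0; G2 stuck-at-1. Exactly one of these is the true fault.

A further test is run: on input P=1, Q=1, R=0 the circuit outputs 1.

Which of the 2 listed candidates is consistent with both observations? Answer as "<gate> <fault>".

Evaluate each candidate on input P=1, Q=1, R=0:
  G4 stuck-at-0: G1=1, G2=1, G3=1, G4=0 [stuck-at-0] → 0 — eliminated
  G2 stuck-at-1: G1=1, G2=1 [stuck-at-1], G3=1, G4=1 → 1 — matches
Only G2 stuck-at-1 reproduces the observed 1.

G2 stuck-at-1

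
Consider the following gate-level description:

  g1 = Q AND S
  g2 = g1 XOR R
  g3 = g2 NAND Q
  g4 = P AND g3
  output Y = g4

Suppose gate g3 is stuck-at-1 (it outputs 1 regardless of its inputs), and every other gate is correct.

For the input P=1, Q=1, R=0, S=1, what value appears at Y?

1

Propagate with g3 forced: g1=1, g2=1, g3=1 [stuck-at-1], g4=1.
So Y = 1. (Without the fault it would be 0.)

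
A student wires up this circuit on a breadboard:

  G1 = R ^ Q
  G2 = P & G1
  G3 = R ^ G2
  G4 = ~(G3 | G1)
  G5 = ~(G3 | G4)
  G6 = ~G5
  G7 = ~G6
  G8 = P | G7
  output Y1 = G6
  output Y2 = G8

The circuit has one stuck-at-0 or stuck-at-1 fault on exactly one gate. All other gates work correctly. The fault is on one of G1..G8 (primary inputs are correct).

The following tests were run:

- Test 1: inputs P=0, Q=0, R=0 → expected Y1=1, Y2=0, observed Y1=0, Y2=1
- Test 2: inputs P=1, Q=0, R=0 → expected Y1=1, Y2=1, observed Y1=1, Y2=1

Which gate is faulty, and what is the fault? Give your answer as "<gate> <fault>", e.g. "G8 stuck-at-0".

Fault-free values for test 1 (P=0, Q=0, R=0): G1=0, G2=0, G3=0, G4=1, G5=0, G6=1, G7=0, G8=0, giving Y1=1, Y2=0. Observed Y1=0, Y2=1.
Test 1: faults giving observed Y1=0, Y2=1 are {G1 stuck-at-1, G4 stuck-at-0, G5 stuck-at-1, G6 stuck-at-0}.
Test 2 (P=1, Q=0, R=0): fault-free G1=0, G2=0, G3=0, G4=1, G5=0, G6=1, G7=0, G8=1 → Y1=1, Y2=1; observed Y1=1, Y2=1. Eliminates G4 stuck-at-0, G5 stuck-at-1, G6 stuck-at-0.
Only G1 stuck-at-1 is consistent with every test.

G1 stuck-at-1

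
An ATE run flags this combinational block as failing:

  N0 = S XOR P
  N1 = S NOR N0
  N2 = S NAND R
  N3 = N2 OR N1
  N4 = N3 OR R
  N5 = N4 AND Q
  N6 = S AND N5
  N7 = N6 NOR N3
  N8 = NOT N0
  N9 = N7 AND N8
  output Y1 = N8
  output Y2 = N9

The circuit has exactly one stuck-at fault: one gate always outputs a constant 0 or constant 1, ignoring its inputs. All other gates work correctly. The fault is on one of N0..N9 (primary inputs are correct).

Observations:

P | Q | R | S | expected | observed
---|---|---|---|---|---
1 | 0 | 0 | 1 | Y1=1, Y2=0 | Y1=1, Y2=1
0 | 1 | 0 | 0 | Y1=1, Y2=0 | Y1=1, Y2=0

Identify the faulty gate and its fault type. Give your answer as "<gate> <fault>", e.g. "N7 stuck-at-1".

N2 stuck-at-0

Fault-free values for test 1 (P=1, Q=0, R=0, S=1): N0=0, N1=0, N2=1, N3=1, N4=1, N5=0, N6=0, N7=0, N8=1, N9=0, giving Y1=1, Y2=0. Observed Y1=1, Y2=1.
Test 1: faults giving observed Y1=1, Y2=1 are {N2 stuck-at-0, N3 stuck-at-0, N7 stuck-at-1, N9 stuck-at-1}.
Test 2 (P=0, Q=1, R=0, S=0): fault-free N0=0, N1=1, N2=1, N3=1, N4=1, N5=1, N6=0, N7=0, N8=1, N9=0 → Y1=1, Y2=0; observed Y1=1, Y2=0. Eliminates N3 stuck-at-0, N7 stuck-at-1, N9 stuck-at-1.
Only N2 stuck-at-0 is consistent with every test.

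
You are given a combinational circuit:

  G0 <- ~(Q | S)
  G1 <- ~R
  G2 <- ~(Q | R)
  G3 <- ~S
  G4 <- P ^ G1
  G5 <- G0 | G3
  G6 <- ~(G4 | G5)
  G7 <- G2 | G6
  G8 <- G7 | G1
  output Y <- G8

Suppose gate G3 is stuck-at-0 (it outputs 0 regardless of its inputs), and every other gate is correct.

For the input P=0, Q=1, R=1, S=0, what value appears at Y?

1

Propagate with G3 forced: G0=0, G1=0, G2=0, G3=0 [stuck-at-0], G4=0, G5=0, G6=1, G7=1, G8=1.
So Y = 1. (Without the fault it would be 0.)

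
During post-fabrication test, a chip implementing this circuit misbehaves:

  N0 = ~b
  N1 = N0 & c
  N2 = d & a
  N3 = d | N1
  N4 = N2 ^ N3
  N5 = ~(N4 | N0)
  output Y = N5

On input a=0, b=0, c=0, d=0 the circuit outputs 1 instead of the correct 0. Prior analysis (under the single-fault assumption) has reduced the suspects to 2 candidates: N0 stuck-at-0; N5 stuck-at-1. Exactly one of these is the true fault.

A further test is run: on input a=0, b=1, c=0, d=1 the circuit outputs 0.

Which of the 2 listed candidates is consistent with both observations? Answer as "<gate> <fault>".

Evaluate each candidate on input a=0, b=1, c=0, d=1:
  N0 stuck-at-0: N0=0 [stuck-at-0], N1=0, N2=0, N3=1, N4=1, N5=0 → 0 — matches
  N5 stuck-at-1: N0=0, N1=0, N2=0, N3=1, N4=1, N5=1 [stuck-at-1] → 1 — eliminated
Only N0 stuck-at-0 reproduces the observed 0.

N0 stuck-at-0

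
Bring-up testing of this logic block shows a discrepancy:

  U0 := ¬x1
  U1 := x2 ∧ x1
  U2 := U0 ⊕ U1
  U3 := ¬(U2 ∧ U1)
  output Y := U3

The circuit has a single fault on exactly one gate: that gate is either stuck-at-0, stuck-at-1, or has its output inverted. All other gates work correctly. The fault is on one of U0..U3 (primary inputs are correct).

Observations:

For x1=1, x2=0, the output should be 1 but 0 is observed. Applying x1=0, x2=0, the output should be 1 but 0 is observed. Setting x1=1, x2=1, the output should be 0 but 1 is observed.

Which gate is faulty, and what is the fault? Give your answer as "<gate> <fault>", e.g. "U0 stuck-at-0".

U3 inverted output

Fault-free values for test 1 (x1=1, x2=0): U0=0, U1=0, U2=0, U3=1, giving Y=1. Observed 0.
Test 1: faults giving observed 0 are {U1 stuck-at-1, U1 inverted output, U3 stuck-at-0, U3 inverted output}.
Test 2 (x1=0, x2=0): fault-free U0=1, U1=0, U2=1, U3=1 → 1; observed 0. Eliminates U1 stuck-at-1, U1 inverted output.
Test 3 (x1=1, x2=1): fault-free U0=0, U1=1, U2=1, U3=0 → 0; observed 1. Eliminates U3 stuck-at-0.
Only U3 inverted output is consistent with every test.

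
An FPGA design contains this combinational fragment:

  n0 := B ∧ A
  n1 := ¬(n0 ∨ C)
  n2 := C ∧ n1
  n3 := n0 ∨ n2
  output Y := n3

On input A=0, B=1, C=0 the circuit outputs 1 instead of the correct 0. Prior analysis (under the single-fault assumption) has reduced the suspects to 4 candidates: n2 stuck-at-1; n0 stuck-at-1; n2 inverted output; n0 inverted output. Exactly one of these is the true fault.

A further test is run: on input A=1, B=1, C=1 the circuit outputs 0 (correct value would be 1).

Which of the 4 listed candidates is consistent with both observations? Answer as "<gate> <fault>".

n0 inverted output

Evaluate each candidate on input A=1, B=1, C=1:
  n2 stuck-at-1: n0=1, n1=0, n2=1 [stuck-at-1], n3=1 → 1 — eliminated
  n0 stuck-at-1: n0=1 [stuck-at-1], n1=0, n2=0, n3=1 → 1 — eliminated
  n2 inverted output: n0=1, n1=0, n2=1 [inverted output], n3=1 → 1 — eliminated
  n0 inverted output: n0=0 [inverted output], n1=0, n2=0, n3=0 → 0 — matches
Only n0 inverted output reproduces the observed 0.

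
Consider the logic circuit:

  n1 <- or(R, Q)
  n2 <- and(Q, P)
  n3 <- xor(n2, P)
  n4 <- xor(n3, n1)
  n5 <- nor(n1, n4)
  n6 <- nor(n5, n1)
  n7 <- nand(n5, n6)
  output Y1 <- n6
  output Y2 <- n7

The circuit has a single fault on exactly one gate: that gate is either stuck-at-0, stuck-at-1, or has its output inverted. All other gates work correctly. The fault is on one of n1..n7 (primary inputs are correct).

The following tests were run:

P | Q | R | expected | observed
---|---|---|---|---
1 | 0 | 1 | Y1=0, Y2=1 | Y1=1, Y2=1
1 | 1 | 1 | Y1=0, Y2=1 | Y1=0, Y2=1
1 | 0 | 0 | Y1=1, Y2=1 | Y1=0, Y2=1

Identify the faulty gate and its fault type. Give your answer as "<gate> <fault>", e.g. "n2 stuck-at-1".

Fault-free values for test 1 (P=1, Q=0, R=1): n1=1, n2=0, n3=1, n4=0, n5=0, n6=0, n7=1, giving Y1=0, Y2=1. Observed Y1=1, Y2=1.
Test 1: faults giving observed Y1=1, Y2=1 are {n1 stuck-at-0, n1 inverted output, n6 stuck-at-1, n6 inverted output}.
Test 2 (P=1, Q=1, R=1): fault-free n1=1, n2=1, n3=0, n4=1, n5=0, n6=0, n7=1 → Y1=0, Y2=1; observed Y1=0, Y2=1. Eliminates n6 stuck-at-1, n6 inverted output.
Test 3 (P=1, Q=0, R=0): fault-free n1=0, n2=0, n3=1, n4=1, n5=0, n6=1, n7=1 → Y1=1, Y2=1; observed Y1=0, Y2=1. Eliminates n1 stuck-at-0.
Only n1 inverted output is consistent with every test.

n1 inverted output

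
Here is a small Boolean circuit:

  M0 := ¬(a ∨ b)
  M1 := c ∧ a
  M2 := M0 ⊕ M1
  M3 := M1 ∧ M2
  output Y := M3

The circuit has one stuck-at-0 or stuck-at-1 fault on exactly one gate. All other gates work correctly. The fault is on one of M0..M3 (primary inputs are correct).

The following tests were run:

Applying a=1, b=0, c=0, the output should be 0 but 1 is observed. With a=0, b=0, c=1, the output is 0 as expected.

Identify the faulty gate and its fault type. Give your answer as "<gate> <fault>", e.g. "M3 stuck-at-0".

Fault-free values for test 1 (a=1, b=0, c=0): M0=0, M1=0, M2=0, M3=0, giving Y=0. Observed 1.
Test 1: faults giving observed 1 are {M1 stuck-at-1, M3 stuck-at-1}.
Test 2 (a=0, b=0, c=1): fault-free M0=1, M1=0, M2=1, M3=0 → 0; observed 0. Eliminates M3 stuck-at-1.
Only M1 stuck-at-1 is consistent with every test.

M1 stuck-at-1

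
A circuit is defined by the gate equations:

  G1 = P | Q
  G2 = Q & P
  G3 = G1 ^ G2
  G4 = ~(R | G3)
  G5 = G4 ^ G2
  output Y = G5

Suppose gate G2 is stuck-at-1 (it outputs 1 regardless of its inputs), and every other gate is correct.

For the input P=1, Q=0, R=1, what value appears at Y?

1

Propagate with G2 forced: G1=1, G2=1 [stuck-at-1], G3=0, G4=0, G5=1.
So Y = 1. (Without the fault it would be 0.)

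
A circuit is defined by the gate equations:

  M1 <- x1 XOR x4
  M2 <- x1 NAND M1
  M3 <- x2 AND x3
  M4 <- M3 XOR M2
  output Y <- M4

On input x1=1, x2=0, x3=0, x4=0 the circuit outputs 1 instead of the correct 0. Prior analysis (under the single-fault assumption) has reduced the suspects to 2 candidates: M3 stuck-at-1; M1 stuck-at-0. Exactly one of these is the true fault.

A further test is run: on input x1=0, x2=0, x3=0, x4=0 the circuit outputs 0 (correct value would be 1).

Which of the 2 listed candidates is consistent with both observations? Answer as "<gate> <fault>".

M3 stuck-at-1

Evaluate each candidate on input x1=0, x2=0, x3=0, x4=0:
  M3 stuck-at-1: M1=0, M2=1, M3=1 [stuck-at-1], M4=0 → 0 — matches
  M1 stuck-at-0: M1=0 [stuck-at-0], M2=1, M3=0, M4=1 → 1 — eliminated
Only M3 stuck-at-1 reproduces the observed 0.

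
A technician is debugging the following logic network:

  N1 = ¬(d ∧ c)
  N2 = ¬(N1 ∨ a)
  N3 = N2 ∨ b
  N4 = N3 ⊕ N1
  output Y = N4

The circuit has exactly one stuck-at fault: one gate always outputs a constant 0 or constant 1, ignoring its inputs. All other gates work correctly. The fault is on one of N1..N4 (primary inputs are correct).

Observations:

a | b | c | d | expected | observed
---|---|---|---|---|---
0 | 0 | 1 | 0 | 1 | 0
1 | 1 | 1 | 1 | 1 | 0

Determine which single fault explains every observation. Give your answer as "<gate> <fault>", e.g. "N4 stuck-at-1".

Fault-free values for test 1 (a=0, b=0, c=1, d=0): N1=1, N2=0, N3=0, N4=1, giving Y=1. Observed 0.
Test 1: faults giving observed 0 are {N2 stuck-at-1, N3 stuck-at-1, N4 stuck-at-0}.
Test 2 (a=1, b=1, c=1, d=1): fault-free N1=0, N2=0, N3=1, N4=1 → 1; observed 0. Eliminates N2 stuck-at-1, N3 stuck-at-1.
Only N4 stuck-at-0 is consistent with every test.

N4 stuck-at-0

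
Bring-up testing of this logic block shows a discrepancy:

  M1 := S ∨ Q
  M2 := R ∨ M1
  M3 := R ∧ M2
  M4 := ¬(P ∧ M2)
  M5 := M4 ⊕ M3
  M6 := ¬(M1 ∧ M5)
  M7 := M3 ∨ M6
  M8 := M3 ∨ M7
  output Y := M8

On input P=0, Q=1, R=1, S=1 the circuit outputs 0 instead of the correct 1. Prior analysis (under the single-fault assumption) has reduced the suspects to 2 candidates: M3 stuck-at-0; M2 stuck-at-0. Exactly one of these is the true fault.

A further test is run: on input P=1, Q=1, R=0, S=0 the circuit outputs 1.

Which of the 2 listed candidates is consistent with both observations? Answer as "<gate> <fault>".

Evaluate each candidate on input P=1, Q=1, R=0, S=0:
  M3 stuck-at-0: M1=1, M2=1, M3=0 [stuck-at-0], M4=0, M5=0, M6=1, M7=1, M8=1 → 1 — matches
  M2 stuck-at-0: M1=1, M2=0 [stuck-at-0], M3=0, M4=1, M5=1, M6=0, M7=0, M8=0 → 0 — eliminated
Only M3 stuck-at-0 reproduces the observed 1.

M3 stuck-at-0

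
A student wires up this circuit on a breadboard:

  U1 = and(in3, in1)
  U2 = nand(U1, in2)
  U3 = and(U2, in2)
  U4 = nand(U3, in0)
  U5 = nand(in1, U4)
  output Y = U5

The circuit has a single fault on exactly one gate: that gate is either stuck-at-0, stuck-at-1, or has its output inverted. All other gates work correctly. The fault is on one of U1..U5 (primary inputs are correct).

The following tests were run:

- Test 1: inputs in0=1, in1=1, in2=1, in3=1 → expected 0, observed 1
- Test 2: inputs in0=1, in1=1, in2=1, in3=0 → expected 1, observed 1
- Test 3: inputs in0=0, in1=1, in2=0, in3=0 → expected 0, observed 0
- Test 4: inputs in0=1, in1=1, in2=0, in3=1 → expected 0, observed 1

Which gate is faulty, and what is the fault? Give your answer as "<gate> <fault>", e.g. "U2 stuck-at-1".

U3 stuck-at-1

Fault-free values for test 1 (in0=1, in1=1, in2=1, in3=1): U1=1, U2=0, U3=0, U4=1, U5=0, giving Y=0. Observed 1.
Test 1: faults giving observed 1 are {U1 stuck-at-0, U1 inverted output, U2 stuck-at-1, U2 inverted output, U3 stuck-at-1, U3 inverted output, U4 stuck-at-0, U4 inverted output, U5 stuck-at-1, U5 inverted output}.
Test 2 (in0=1, in1=1, in2=1, in3=0): fault-free U1=0, U2=1, U3=1, U4=0, U5=1 → 1; observed 1. Eliminates U1 inverted output, U2 inverted output, U3 inverted output, U4 inverted output, U5 inverted output.
Test 3 (in0=0, in1=1, in2=0, in3=0): fault-free U1=0, U2=1, U3=0, U4=1, U5=0 → 0; observed 0. Eliminates U4 stuck-at-0, U5 stuck-at-1.
Test 4 (in0=1, in1=1, in2=0, in3=1): fault-free U1=1, U2=1, U3=0, U4=1, U5=0 → 0; observed 1. Eliminates U1 stuck-at-0, U2 stuck-at-1.
Only U3 stuck-at-1 is consistent with every test.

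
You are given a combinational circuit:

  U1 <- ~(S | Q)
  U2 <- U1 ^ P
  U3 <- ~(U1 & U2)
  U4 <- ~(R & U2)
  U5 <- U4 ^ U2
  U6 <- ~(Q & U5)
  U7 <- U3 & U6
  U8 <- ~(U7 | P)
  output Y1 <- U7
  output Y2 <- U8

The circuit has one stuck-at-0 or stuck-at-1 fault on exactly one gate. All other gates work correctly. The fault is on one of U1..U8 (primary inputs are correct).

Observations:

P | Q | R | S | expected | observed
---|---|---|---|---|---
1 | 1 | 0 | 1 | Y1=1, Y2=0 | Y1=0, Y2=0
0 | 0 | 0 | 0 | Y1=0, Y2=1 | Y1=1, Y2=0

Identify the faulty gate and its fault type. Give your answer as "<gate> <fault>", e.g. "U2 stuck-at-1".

U2 stuck-at-0

Fault-free values for test 1 (P=1, Q=1, R=0, S=1): U1=0, U2=1, U3=1, U4=1, U5=0, U6=1, U7=1, U8=0, giving Y1=1, Y2=0. Observed Y1=0, Y2=0.
Test 1: faults giving observed Y1=0, Y2=0 are {U1 stuck-at-1, U2 stuck-at-0, U3 stuck-at-0, U4 stuck-at-0, U5 stuck-at-1, U6 stuck-at-0, U7 stuck-at-0}.
Test 2 (P=0, Q=0, R=0, S=0): fault-free U1=1, U2=1, U3=0, U4=1, U5=0, U6=1, U7=0, U8=1 → Y1=0, Y2=1; observed Y1=1, Y2=0. Eliminates U1 stuck-at-1, U3 stuck-at-0, U4 stuck-at-0, U5 stuck-at-1, U6 stuck-at-0, U7 stuck-at-0.
Only U2 stuck-at-0 is consistent with every test.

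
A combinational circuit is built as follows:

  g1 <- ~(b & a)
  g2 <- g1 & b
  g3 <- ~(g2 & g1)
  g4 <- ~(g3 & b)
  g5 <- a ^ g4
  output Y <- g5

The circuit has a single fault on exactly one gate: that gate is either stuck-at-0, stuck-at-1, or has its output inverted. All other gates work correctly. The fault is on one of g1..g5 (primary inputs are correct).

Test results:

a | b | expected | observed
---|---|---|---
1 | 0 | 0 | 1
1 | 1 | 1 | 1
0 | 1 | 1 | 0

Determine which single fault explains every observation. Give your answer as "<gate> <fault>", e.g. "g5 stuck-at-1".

Fault-free values for test 1 (a=1, b=0): g1=1, g2=0, g3=1, g4=1, g5=0, giving Y=0. Observed 1.
Test 1: faults giving observed 1 are {g4 stuck-at-0, g4 inverted output, g5 stuck-at-1, g5 inverted output}.
Test 2 (a=1, b=1): fault-free g1=0, g2=0, g3=1, g4=0, g5=1 → 1; observed 1. Eliminates g4 inverted output, g5 inverted output.
Test 3 (a=0, b=1): fault-free g1=1, g2=1, g3=0, g4=1, g5=1 → 1; observed 0. Eliminates g5 stuck-at-1.
Only g4 stuck-at-0 is consistent with every test.

g4 stuck-at-0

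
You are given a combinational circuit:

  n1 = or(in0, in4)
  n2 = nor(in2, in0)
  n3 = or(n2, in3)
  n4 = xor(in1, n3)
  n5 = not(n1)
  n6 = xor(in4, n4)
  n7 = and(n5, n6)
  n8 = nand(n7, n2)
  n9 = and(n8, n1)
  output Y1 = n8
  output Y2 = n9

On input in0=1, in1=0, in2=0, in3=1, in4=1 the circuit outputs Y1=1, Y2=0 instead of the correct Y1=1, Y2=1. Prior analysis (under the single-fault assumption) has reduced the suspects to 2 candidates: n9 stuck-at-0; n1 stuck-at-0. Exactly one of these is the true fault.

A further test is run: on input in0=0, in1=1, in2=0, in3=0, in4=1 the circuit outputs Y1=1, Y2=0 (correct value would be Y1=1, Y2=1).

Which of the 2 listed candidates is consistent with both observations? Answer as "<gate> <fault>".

Evaluate each candidate on input in0=0, in1=1, in2=0, in3=0, in4=1:
  n9 stuck-at-0: n1=1, n2=1, n3=1, n4=0, n5=0, n6=1, n7=0, n8=1, n9=0 [stuck-at-0] → Y1=1, Y2=0 — matches
  n1 stuck-at-0: n1=0 [stuck-at-0], n2=1, n3=1, n4=0, n5=1, n6=1, n7=1, n8=0, n9=0 → Y1=0, Y2=0 — eliminated
Only n9 stuck-at-0 reproduces the observed Y1=1, Y2=0.

n9 stuck-at-0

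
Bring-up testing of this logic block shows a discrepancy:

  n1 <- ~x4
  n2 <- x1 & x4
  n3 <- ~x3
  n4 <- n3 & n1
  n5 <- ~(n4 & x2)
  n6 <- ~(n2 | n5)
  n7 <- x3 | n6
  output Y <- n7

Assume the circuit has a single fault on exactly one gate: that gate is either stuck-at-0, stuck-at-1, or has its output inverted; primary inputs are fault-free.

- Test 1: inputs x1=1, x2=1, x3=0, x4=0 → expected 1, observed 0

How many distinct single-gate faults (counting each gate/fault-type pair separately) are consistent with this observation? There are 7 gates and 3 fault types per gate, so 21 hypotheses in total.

Fault-free: n1=1, n2=0, n3=1, n4=1, n5=0, n6=1, n7=1 → 1. Observed 0.
  n1: stuck-at-0, inverted output ✓; others ✗
  n2: stuck-at-1, inverted output ✓; others ✗
  n3: stuck-at-0, inverted output ✓; others ✗
  n4: stuck-at-0, inverted output ✓; others ✗
  n5: stuck-at-1, inverted output ✓; others ✗
  n6: stuck-at-0, inverted output ✓; others ✗
  n7: stuck-at-0, inverted output ✓; others ✗
Consistent faults: {n1 stuck-at-0, n1 inverted output, n2 stuck-at-1, n2 inverted output, n3 stuck-at-0, n3 inverted output, n4 stuck-at-0, n4 inverted output, n5 stuck-at-1, n5 inverted output, n6 stuck-at-0, n6 inverted output, n7 stuck-at-0, n7 inverted output} — 14 in all.

14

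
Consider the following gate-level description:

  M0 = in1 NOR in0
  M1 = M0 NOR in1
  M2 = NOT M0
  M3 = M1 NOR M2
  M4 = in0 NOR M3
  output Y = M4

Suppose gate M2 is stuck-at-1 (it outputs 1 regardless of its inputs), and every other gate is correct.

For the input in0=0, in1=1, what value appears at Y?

Propagate with M2 forced: M0=0, M1=0, M2=1 [stuck-at-1], M3=0, M4=1.
So Y = 1. (Same as the fault-free value — the fault is masked on this input.)

1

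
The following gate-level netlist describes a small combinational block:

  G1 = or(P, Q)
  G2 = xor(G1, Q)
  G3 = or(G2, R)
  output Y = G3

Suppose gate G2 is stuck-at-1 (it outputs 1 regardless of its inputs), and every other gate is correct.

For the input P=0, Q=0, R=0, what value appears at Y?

Propagate with G2 forced: G1=0, G2=1 [stuck-at-1], G3=1.
So Y = 1. (Without the fault it would be 0.)

1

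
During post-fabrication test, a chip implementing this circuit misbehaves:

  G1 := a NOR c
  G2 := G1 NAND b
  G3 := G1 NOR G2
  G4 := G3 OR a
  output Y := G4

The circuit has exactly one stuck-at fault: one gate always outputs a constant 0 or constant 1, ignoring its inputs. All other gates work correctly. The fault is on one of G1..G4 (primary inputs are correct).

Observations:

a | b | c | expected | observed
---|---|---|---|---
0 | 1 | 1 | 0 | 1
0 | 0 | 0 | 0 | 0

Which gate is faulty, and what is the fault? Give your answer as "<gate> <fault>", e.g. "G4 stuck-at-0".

Fault-free values for test 1 (a=0, b=1, c=1): G1=0, G2=1, G3=0, G4=0, giving Y=0. Observed 1.
Test 1: faults giving observed 1 are {G2 stuck-at-0, G3 stuck-at-1, G4 stuck-at-1}.
Test 2 (a=0, b=0, c=0): fault-free G1=1, G2=1, G3=0, G4=0 → 0; observed 0. Eliminates G3 stuck-at-1, G4 stuck-at-1.
Only G2 stuck-at-0 is consistent with every test.

G2 stuck-at-0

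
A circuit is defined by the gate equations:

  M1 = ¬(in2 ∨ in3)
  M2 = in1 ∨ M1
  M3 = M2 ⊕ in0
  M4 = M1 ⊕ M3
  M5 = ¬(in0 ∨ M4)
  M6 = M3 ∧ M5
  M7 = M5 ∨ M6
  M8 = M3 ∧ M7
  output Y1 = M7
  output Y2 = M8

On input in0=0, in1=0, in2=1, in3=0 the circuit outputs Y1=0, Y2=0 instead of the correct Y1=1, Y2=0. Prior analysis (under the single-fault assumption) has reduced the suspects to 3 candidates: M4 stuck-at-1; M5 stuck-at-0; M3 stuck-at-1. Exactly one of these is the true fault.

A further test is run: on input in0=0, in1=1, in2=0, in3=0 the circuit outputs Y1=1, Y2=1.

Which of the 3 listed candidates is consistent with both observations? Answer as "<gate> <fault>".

Evaluate each candidate on input in0=0, in1=1, in2=0, in3=0:
  M4 stuck-at-1: M1=1, M2=1, M3=1, M4=1 [stuck-at-1], M5=0, M6=0, M7=0, M8=0 → Y1=0, Y2=0 — eliminated
  M5 stuck-at-0: M1=1, M2=1, M3=1, M4=0, M5=0 [stuck-at-0], M6=0, M7=0, M8=0 → Y1=0, Y2=0 — eliminated
  M3 stuck-at-1: M1=1, M2=1, M3=1 [stuck-at-1], M4=0, M5=1, M6=1, M7=1, M8=1 → Y1=1, Y2=1 — matches
Only M3 stuck-at-1 reproduces the observed Y1=1, Y2=1.

M3 stuck-at-1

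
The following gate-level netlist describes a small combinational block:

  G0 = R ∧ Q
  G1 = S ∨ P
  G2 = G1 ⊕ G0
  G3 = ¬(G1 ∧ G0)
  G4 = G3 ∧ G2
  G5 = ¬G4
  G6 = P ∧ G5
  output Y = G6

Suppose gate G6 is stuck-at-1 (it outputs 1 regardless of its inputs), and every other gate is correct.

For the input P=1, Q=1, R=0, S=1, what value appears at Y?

Propagate with G6 forced: G0=0, G1=1, G2=1, G3=1, G4=1, G5=0, G6=1 [stuck-at-1].
So Y = 1. (Without the fault it would be 0.)

1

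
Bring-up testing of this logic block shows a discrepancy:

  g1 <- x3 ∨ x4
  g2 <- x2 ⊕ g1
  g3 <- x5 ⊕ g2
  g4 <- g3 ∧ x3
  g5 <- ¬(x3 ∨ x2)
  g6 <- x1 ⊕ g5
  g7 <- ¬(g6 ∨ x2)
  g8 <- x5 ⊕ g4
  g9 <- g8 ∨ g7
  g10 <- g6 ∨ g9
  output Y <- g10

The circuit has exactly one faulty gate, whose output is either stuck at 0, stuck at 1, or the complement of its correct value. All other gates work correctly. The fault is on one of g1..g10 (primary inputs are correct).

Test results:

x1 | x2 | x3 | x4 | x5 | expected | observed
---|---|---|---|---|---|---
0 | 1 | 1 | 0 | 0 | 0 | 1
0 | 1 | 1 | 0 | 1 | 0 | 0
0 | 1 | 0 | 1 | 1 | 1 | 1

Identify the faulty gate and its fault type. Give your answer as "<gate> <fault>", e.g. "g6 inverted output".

Fault-free values for test 1 (x1=0, x2=1, x3=1, x4=0, x5=0): g1=1, g2=0, g3=0, g4=0, g5=0, g6=0, g7=0, g8=0, g9=0, g10=0, giving Y=0. Observed 1.
Test 1: faults giving observed 1 are {g1 stuck-at-0, g1 inverted output, g2 stuck-at-1, g2 inverted output, g3 stuck-at-1, g3 inverted output, g4 stuck-at-1, g4 inverted output, g5 stuck-at-1, g5 inverted output, g6 stuck-at-1, g6 inverted output, g7 stuck-at-1, g7 inverted output, g8 stuck-at-1, g8 inverted output, g9 stuck-at-1, g9 inverted output, g10 stuck-at-1, g10 inverted output}.
Test 2 (x1=0, x2=1, x3=1, x4=0, x5=1): fault-free g1=1, g2=0, g3=1, g4=1, g5=0, g6=0, g7=0, g8=0, g9=0, g10=0 → 0; observed 0. Eliminates g1 stuck-at-0, g1 inverted output, g2 stuck-at-1, g2 inverted output, g3 inverted output, g4 inverted output, g5 stuck-at-1, g5 inverted output, g6 stuck-at-1, g6 inverted output, g7 stuck-at-1, g7 inverted output, g8 stuck-at-1, g8 inverted output, g9 stuck-at-1, g9 inverted output, g10 stuck-at-1, g10 inverted output.
Test 3 (x1=0, x2=1, x3=0, x4=1, x5=1): fault-free g1=1, g2=0, g3=1, g4=0, g5=0, g6=0, g7=0, g8=1, g9=1, g10=1 → 1; observed 1. Eliminates g4 stuck-at-1.
Only g3 stuck-at-1 is consistent with every test.

g3 stuck-at-1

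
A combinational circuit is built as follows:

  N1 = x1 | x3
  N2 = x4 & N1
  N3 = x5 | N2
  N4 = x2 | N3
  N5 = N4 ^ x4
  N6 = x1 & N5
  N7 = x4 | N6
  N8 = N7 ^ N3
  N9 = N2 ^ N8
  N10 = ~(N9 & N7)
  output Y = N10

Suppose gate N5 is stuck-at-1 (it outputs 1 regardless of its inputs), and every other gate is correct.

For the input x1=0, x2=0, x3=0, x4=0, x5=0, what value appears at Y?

1

Propagate with N5 forced: N1=0, N2=0, N3=0, N4=0, N5=1 [stuck-at-1], N6=0, N7=0, N8=0, N9=0, N10=1.
So Y = 1. (Same as the fault-free value — the fault is masked on this input.)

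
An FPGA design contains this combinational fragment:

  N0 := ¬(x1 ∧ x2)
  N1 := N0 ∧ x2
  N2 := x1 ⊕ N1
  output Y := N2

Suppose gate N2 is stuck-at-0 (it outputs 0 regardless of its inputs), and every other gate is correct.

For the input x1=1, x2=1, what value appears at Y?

0

Propagate with N2 forced: N0=0, N1=0, N2=0 [stuck-at-0].
So Y = 0. (Without the fault it would be 1.)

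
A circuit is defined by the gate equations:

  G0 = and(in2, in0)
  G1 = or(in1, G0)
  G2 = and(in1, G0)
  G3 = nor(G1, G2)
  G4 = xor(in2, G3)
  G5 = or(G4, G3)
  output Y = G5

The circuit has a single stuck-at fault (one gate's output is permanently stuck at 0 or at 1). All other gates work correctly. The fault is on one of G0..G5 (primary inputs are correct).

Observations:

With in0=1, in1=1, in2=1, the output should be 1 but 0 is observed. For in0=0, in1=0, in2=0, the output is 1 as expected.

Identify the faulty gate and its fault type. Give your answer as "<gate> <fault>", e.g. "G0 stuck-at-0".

Fault-free values for test 1 (in0=1, in1=1, in2=1): G0=1, G1=1, G2=1, G3=0, G4=1, G5=1, giving Y=1. Observed 0.
Test 1: faults giving observed 0 are {G4 stuck-at-0, G5 stuck-at-0}.
Test 2 (in0=0, in1=0, in2=0): fault-free G0=0, G1=0, G2=0, G3=1, G4=1, G5=1 → 1; observed 1. Eliminates G5 stuck-at-0.
Only G4 stuck-at-0 is consistent with every test.

G4 stuck-at-0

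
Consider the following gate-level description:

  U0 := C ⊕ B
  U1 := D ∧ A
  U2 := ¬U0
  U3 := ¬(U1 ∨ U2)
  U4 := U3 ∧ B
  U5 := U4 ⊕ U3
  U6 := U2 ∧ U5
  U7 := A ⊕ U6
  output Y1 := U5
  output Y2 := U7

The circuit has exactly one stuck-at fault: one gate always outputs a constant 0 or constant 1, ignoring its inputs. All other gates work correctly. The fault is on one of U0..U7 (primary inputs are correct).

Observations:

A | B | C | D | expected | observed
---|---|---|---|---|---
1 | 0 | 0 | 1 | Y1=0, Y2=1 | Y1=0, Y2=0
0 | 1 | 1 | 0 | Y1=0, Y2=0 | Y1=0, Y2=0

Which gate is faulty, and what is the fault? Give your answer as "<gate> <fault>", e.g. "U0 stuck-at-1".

U7 stuck-at-0

Fault-free values for test 1 (A=1, B=0, C=0, D=1): U0=0, U1=1, U2=1, U3=0, U4=0, U5=0, U6=0, U7=1, giving Y1=0, Y2=1. Observed Y1=0, Y2=0.
Test 1: faults giving observed Y1=0, Y2=0 are {U6 stuck-at-1, U7 stuck-at-0}.
Test 2 (A=0, B=1, C=1, D=0): fault-free U0=0, U1=0, U2=1, U3=0, U4=0, U5=0, U6=0, U7=0 → Y1=0, Y2=0; observed Y1=0, Y2=0. Eliminates U6 stuck-at-1.
Only U7 stuck-at-0 is consistent with every test.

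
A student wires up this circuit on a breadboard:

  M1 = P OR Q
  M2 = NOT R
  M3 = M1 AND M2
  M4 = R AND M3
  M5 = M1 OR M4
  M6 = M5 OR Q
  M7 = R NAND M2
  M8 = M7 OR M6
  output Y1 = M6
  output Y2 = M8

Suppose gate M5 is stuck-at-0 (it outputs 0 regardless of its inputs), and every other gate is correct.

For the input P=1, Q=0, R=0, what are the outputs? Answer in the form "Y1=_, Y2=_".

Y1=0, Y2=1

Propagate with M5 forced: M1=1, M2=1, M3=1, M4=0, M5=0 [stuck-at-0], M6=0, M7=1, M8=1.
So the outputs are Y1=0, Y2=1. (Without the fault they would be Y1=1, Y2=1.)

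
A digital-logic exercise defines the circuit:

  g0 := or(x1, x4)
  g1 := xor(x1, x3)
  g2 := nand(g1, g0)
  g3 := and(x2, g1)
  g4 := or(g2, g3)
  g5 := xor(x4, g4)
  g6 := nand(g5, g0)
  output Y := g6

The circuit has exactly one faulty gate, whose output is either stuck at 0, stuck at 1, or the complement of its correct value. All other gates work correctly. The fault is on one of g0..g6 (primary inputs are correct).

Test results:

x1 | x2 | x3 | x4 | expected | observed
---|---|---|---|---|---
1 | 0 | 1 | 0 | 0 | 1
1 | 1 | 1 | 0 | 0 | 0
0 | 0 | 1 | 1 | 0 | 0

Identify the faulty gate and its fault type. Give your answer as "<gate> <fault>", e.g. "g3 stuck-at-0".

Fault-free values for test 1 (x1=1, x2=0, x3=1, x4=0): g0=1, g1=0, g2=1, g3=0, g4=1, g5=1, g6=0, giving Y=0. Observed 1.
Test 1: faults giving observed 1 are {g0 stuck-at-0, g0 inverted output, g1 stuck-at-1, g1 inverted output, g2 stuck-at-0, g2 inverted output, g4 stuck-at-0, g4 inverted output, g5 stuck-at-0, g5 inverted output, g6 stuck-at-1, g6 inverted output}.
Test 2 (x1=1, x2=1, x3=1, x4=0): fault-free g0=1, g1=0, g2=1, g3=0, g4=1, g5=1, g6=0 → 0; observed 0. Eliminates g0 stuck-at-0, g0 inverted output, g2 stuck-at-0, g2 inverted output, g4 stuck-at-0, g4 inverted output, g5 stuck-at-0, g5 inverted output, g6 stuck-at-1, g6 inverted output.
Test 3 (x1=0, x2=0, x3=1, x4=1): fault-free g0=1, g1=1, g2=0, g3=0, g4=0, g5=1, g6=0 → 0; observed 0. Eliminates g1 inverted output.
Only g1 stuck-at-1 is consistent with every test.

g1 stuck-at-1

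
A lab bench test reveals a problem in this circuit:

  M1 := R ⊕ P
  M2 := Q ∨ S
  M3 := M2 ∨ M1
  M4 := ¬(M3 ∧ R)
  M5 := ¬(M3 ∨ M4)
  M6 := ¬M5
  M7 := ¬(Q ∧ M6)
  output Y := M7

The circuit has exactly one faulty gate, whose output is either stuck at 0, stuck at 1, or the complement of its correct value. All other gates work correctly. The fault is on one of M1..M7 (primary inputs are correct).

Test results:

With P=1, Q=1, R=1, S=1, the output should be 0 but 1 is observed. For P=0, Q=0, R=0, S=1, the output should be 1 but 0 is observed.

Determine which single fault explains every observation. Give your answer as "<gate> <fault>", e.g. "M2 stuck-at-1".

M7 inverted output

Fault-free values for test 1 (P=1, Q=1, R=1, S=1): M1=0, M2=1, M3=1, M4=0, M5=0, M6=1, M7=0, giving Y=0. Observed 1.
Test 1: faults giving observed 1 are {M5 stuck-at-1, M5 inverted output, M6 stuck-at-0, M6 inverted output, M7 stuck-at-1, M7 inverted output}.
Test 2 (P=0, Q=0, R=0, S=1): fault-free M1=0, M2=1, M3=1, M4=1, M5=0, M6=1, M7=1 → 1; observed 0. Eliminates M5 stuck-at-1, M5 inverted output, M6 stuck-at-0, M6 inverted output, M7 stuck-at-1.
Only M7 inverted output is consistent with every test.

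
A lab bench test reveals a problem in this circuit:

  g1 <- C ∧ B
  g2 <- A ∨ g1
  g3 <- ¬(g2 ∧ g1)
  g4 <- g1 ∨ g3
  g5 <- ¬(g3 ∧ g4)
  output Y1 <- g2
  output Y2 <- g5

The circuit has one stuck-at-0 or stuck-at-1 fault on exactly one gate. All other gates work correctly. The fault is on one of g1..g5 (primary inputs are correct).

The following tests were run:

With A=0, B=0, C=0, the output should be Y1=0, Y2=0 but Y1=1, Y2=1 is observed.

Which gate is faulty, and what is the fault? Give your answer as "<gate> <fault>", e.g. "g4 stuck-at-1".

g1 stuck-at-1

Fault-free values for test 1 (A=0, B=0, C=0): g1=0, g2=0, g3=1, g4=1, g5=0, giving Y1=0, Y2=0. Observed Y1=1, Y2=1.
Test 1: faults giving observed Y1=1, Y2=1 are {g1 stuck-at-1}.
Only g1 stuck-at-1 is consistent with every test.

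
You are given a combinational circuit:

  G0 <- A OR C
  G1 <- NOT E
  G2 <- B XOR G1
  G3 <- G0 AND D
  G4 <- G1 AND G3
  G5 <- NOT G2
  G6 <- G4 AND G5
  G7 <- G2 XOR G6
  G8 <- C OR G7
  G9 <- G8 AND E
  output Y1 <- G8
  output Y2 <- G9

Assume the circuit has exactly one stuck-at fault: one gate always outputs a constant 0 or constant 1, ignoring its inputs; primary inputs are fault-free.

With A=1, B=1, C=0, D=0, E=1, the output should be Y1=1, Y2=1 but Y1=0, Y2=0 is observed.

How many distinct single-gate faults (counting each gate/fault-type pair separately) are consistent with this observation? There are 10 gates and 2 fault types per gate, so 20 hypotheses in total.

5

Fault-free: G0=1, G1=0, G2=1, G3=0, G4=0, G5=0, G6=0, G7=1, G8=1, G9=1 → Y1=1, Y2=1. Observed Y1=0, Y2=0.
  G0: none of the 2 fault types match ✗
  G1: stuck-at-1 ✓; others ✗
  G2: stuck-at-0 ✓; others ✗
  G3: none of the 2 fault types match ✗
  G4: none of the 2 fault types match ✗
  G5: none of the 2 fault types match ✗
  G6: stuck-at-1 ✓; others ✗
  G7: stuck-at-0 ✓; others ✗
  G8: stuck-at-0 ✓; others ✗
  G9: none of the 2 fault types match ✗
Consistent faults: {G1 stuck-at-1, G2 stuck-at-0, G6 stuck-at-1, G7 stuck-at-0, G8 stuck-at-0} — 5 in all.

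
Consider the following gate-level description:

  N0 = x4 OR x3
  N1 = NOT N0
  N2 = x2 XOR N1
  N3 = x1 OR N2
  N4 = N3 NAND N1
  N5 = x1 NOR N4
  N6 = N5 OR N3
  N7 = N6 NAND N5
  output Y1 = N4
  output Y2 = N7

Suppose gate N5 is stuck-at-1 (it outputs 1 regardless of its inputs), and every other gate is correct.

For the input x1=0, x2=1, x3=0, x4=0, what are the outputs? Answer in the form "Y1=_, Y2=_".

Propagate with N5 forced: N0=0, N1=1, N2=0, N3=0, N4=1, N5=1 [stuck-at-1], N6=1, N7=0.
So the outputs are Y1=1, Y2=0. (Without the fault they would be Y1=1, Y2=1.)

Y1=1, Y2=0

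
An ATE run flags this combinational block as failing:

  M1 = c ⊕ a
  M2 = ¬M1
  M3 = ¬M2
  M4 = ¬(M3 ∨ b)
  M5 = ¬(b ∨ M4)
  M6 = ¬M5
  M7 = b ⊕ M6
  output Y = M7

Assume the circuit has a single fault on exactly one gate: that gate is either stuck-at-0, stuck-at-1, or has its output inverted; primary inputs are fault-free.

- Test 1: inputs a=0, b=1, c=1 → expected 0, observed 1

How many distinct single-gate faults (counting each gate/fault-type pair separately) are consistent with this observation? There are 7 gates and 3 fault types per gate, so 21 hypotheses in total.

6

Fault-free: M1=1, M2=0, M3=1, M4=0, M5=0, M6=1, M7=0 → 0. Observed 1.
  M1: none of the 3 fault types match ✗
  M2: none of the 3 fault types match ✗
  M3: none of the 3 fault types match ✗
  M4: none of the 3 fault types match ✗
  M5: stuck-at-1, inverted output ✓; others ✗
  M6: stuck-at-0, inverted output ✓; others ✗
  M7: stuck-at-1, inverted output ✓; others ✗
Consistent faults: {M5 stuck-at-1, M5 inverted output, M6 stuck-at-0, M6 inverted output, M7 stuck-at-1, M7 inverted output} — 6 in all.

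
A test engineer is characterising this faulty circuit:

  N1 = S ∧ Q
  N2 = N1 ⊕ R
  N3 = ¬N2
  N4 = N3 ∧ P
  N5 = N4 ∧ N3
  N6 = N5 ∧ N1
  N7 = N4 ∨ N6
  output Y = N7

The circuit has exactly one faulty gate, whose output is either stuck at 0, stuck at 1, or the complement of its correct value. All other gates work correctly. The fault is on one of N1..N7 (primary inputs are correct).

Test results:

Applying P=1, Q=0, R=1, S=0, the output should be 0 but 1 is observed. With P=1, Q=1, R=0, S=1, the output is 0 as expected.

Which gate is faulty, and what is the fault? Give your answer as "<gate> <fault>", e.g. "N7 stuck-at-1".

N1 stuck-at-1

Fault-free values for test 1 (P=1, Q=0, R=1, S=0): N1=0, N2=1, N3=0, N4=0, N5=0, N6=0, N7=0, giving Y=0. Observed 1.
Test 1: faults giving observed 1 are {N1 stuck-at-1, N1 inverted output, N2 stuck-at-0, N2 inverted output, N3 stuck-at-1, N3 inverted output, N4 stuck-at-1, N4 inverted output, N6 stuck-at-1, N6 inverted output, N7 stuck-at-1, N7 inverted output}.
Test 2 (P=1, Q=1, R=0, S=1): fault-free N1=1, N2=1, N3=0, N4=0, N5=0, N6=0, N7=0 → 0; observed 0. Eliminates N1 inverted output, N2 stuck-at-0, N2 inverted output, N3 stuck-at-1, N3 inverted output, N4 stuck-at-1, N4 inverted output, N6 stuck-at-1, N6 inverted output, N7 stuck-at-1, N7 inverted output.
Only N1 stuck-at-1 is consistent with every test.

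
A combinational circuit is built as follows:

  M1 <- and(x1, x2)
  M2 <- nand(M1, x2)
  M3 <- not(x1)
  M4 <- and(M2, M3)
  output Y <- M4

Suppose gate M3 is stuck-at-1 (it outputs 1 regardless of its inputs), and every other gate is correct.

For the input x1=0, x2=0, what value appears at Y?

Propagate with M3 forced: M1=0, M2=1, M3=1 [stuck-at-1], M4=1.
So Y = 1. (Same as the fault-free value — the fault is masked on this input.)

1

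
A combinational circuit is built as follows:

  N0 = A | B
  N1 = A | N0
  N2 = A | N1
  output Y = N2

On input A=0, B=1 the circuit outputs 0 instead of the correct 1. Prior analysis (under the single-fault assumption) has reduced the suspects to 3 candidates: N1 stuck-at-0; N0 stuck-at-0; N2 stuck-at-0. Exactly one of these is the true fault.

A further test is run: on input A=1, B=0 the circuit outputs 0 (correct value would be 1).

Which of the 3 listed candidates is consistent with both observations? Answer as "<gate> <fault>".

Evaluate each candidate on input A=1, B=0:
  N1 stuck-at-0: N0=1, N1=0 [stuck-at-0], N2=1 → 1 — eliminated
  N0 stuck-at-0: N0=0 [stuck-at-0], N1=1, N2=1 → 1 — eliminated
  N2 stuck-at-0: N0=1, N1=1, N2=0 [stuck-at-0] → 0 — matches
Only N2 stuck-at-0 reproduces the observed 0.

N2 stuck-at-0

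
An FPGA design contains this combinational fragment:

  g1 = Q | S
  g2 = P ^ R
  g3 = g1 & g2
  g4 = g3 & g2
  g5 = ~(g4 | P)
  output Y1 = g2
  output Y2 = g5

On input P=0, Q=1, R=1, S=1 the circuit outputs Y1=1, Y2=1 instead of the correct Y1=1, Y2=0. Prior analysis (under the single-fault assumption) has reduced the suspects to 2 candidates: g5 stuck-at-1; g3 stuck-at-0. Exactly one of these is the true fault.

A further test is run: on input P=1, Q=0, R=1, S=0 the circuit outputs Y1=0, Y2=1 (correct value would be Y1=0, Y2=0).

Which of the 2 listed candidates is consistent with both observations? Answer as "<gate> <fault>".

Evaluate each candidate on input P=1, Q=0, R=1, S=0:
  g5 stuck-at-1: g1=0, g2=0, g3=0, g4=0, g5=1 [stuck-at-1] → Y1=0, Y2=1 — matches
  g3 stuck-at-0: g1=0, g2=0, g3=0 [stuck-at-0], g4=0, g5=0 → Y1=0, Y2=0 — eliminated
Only g5 stuck-at-1 reproduces the observed Y1=0, Y2=1.

g5 stuck-at-1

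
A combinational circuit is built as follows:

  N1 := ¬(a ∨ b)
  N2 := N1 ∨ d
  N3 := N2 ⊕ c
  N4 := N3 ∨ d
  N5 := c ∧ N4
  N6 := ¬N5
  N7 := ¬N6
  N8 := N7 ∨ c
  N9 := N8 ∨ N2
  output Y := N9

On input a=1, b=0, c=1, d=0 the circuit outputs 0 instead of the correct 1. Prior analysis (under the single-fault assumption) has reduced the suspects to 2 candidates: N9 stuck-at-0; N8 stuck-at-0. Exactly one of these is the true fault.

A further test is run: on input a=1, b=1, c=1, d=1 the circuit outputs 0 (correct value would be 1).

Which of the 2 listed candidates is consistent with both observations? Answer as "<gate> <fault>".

Evaluate each candidate on input a=1, b=1, c=1, d=1:
  N9 stuck-at-0: N1=0, N2=1, N3=0, N4=1, N5=1, N6=0, N7=1, N8=1, N9=0 [stuck-at-0] → 0 — matches
  N8 stuck-at-0: N1=0, N2=1, N3=0, N4=1, N5=1, N6=0, N7=1, N8=0 [stuck-at-0], N9=1 → 1 — eliminated
Only N9 stuck-at-0 reproduces the observed 0.

N9 stuck-at-0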